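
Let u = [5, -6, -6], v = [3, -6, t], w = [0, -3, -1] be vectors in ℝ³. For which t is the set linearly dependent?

Place the vectors as rows of a 3×3 matrix; dependence ⇔ determinant zero.
The determinant works out to 15*t + 66.
Setting this to zero gives t = -22/5.

t = -22/5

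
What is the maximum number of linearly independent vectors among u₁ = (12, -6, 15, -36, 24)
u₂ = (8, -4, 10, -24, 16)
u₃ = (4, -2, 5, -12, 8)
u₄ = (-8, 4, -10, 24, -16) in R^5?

1

Row-reduce the 4×5 matrix with these as rows.
Reduction leaves 1 leading entry, giving rank 1.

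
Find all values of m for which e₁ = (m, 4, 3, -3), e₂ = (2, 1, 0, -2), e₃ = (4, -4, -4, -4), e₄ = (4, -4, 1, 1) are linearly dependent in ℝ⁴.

The vectors are dependent exactly when the determinant of the matrix with rows e₁, e₂, e₃, e₄ vanishes.
Expanding, det = 40*m - 200.
This vanishes exactly when m = 5.

m = 5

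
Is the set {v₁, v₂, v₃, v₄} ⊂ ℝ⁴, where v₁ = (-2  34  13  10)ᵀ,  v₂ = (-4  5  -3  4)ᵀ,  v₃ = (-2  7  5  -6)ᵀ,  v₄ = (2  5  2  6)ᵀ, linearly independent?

linearly dependent

The matrix [v₁|v₂|v₃|v₄] has determinant 0.
A zero determinant means the columns are linearly dependent.
Indeed v₁ - v₂ - 2v₃ - 3v₄ = 0.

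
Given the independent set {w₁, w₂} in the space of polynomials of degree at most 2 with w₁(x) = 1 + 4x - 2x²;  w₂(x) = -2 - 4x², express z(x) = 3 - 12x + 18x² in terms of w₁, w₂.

Work in coordinates with respect to the standard basis {1, x, x²}.
Solve the system with w₁, w₂ as columns and z as the right-hand side.
Row-reducing the augmented matrix gives the unique coefficients (α₁, α₂) = (-3, -3).

z = -3w₁ - 3w₂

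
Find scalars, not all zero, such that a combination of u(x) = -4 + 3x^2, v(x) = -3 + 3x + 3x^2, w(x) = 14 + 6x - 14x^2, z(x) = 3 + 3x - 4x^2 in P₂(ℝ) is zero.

Take coordinates with respect to {1, x, x^2}.
Row-reduce the matrix with u, v, w, z as columns; the null space gives the coefficients.
A generator of the null space is (2, 0, 1, -2).

2u + w - 2z = 0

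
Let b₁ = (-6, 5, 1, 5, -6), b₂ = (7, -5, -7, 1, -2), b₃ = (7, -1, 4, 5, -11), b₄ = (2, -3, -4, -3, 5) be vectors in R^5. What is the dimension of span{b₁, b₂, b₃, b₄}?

dim = 3

Apply Gaussian elimination to the matrix whose rows are b₁, b₂, b₃, b₄.
Exactly 3 pivots survive; hence the rank is 3.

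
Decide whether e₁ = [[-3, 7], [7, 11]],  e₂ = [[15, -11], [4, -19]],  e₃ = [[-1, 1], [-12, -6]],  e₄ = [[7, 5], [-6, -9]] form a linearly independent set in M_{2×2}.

linearly dependent

Take coordinates with respect to the standard basis {E₁₁, E₁₂, E₂₁, E₂₂}.
Place the vectors as rows of a 4×4 matrix and reduce to echelon form.
The reduction yields 3 nonzero rows, so the rank is 3.
Since rank 3 < 4, the set is linearly dependent.
Indeed 2e₁ + e₂ + 2e₃ - e₄ = 0.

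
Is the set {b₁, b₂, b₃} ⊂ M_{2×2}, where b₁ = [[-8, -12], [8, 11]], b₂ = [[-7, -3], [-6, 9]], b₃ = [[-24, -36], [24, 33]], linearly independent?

Write each element as a coordinate vector in ℝ⁴ using {E₁₁, E₁₂, E₂₁, E₂₂}.
One vector is a scalar multiple of another, so the set is dependent.

linearly dependent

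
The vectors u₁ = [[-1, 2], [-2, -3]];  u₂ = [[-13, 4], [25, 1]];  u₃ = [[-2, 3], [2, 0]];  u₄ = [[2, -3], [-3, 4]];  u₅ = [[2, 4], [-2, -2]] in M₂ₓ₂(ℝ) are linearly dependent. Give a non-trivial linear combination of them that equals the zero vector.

Write each element as a vector in ℝ⁴ using {E₁₁, E₁₂, E₂₁, E₂₂}.
Row-reduce the matrix with u₁, u₂, u₃, u₄, u₅ as columns; the null space gives the coefficients.
A generator of the null space is (3, 1, -3, 3, 2).

3u₁ + u₂ - 3u₃ + 3u₄ + 2u₅ = 0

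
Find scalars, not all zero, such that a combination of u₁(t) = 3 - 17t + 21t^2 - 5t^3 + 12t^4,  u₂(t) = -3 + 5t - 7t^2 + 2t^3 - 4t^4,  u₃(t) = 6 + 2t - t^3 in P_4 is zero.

u₁ + 3u₂ + u₃ = 0

Write each element as a vector in ℝ⁵ using {1, t, …, t^4}.
Row-reduce the matrix with u₁, u₂, u₃ as columns; the null space gives the coefficients.
A generator of the null space is (1, 3, 1).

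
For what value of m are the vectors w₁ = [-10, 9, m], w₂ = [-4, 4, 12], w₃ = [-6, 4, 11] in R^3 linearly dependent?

m = 53/2

Place the vectors as rows of a 3×3 matrix; dependence ⇔ determinant zero.
The determinant works out to 8*m - 212.
This vanishes exactly when m = 53/2.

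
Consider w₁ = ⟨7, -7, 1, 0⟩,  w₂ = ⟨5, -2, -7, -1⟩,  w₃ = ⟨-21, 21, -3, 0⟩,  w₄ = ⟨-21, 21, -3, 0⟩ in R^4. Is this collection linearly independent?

One vector is a scalar multiple of another, so the set is dependent.

linearly dependent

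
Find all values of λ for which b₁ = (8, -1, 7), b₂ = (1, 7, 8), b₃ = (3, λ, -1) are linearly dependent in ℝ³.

λ = -4

The vectors are dependent exactly when the determinant of the matrix with rows b₁, b₂, b₃ vanishes.
Cofactor expansion gives det = -57*λ - 228.
Setting this to zero gives λ = -4.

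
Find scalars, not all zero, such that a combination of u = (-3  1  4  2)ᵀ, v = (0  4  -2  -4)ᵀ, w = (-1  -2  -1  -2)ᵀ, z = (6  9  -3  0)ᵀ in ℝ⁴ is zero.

u - v + 3w + z = 0

Write the vectors as columns of a matrix and find a nonzero vector in its null space.
The free variable yields coefficients (1, -1, 3, 1) (any nonzero multiple also works).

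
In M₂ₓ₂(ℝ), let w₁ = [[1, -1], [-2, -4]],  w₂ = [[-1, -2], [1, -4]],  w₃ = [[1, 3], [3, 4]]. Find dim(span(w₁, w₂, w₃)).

Use coordinates relative to {E₁₁, E₁₂, E₂₁, E₂₂}.
Row-reduce the 3×4 matrix with these as rows.
Exactly 3 pivots survive; hence the rank is 3.

3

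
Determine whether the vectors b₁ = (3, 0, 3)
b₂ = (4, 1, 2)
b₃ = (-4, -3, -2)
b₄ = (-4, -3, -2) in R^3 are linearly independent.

linearly dependent

There are 4 vectors in a 3-dimensional space, so they cannot be linearly independent.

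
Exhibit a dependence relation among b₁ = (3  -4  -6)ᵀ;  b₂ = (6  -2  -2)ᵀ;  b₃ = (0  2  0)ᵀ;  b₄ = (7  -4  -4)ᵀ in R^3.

b₁ + 3b₂ - b₃ - 3b₄ = 0

Row-reduce the matrix with b₁, b₂, b₃, b₄ as columns; the null space gives the coefficients.
The free variable yields coefficients (1, 3, -1, -3) (any nonzero multiple also works).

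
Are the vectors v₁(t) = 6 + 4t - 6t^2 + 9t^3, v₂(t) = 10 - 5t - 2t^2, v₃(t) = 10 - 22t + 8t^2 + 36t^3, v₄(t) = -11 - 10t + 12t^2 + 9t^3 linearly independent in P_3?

linearly dependent

Take coordinates with respect to the standard basis {1, t, …, t^3}.
Form the 4×4 matrix with these as columns; its determinant is 0.
A zero determinant means the columns are linearly dependent.
Indeed 2v₁ + 2v₂ - v₃ + 2v₄ = 0.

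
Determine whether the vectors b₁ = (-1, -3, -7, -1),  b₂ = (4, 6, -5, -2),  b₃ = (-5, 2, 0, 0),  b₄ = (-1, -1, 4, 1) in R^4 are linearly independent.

linearly dependent

The matrix [b₁|b₂|b₃|b₄] has determinant 0.
A zero determinant means the columns are linearly dependent.
Indeed b₁ + b₂ + 3b₄ = 0.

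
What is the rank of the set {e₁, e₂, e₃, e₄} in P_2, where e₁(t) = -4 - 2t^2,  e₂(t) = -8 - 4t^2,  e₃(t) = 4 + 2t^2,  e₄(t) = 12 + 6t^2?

rank 1

Use coordinates relative to {1, t, t^2}.
Put the 3×4 matrix [e₁|e₂|e₃|e₄] into echelon form.
Reduction leaves 1 leading entry, giving rank 1.
(With 4 elements in a 3-dimensional space the rank is at most 3.)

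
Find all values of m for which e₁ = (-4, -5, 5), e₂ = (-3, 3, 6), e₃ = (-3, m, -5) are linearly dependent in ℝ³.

m = -30

The set is linearly dependent precisely when det[e₁; e₂; e₃] = 0.
Cofactor expansion gives det = 9*m + 270.
This vanishes exactly when m = -30.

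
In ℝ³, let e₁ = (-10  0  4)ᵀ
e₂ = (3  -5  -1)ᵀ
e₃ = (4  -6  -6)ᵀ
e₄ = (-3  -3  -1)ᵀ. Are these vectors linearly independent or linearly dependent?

There are 4 vectors in a 3-dimensional space, so they cannot be linearly independent.

linearly dependent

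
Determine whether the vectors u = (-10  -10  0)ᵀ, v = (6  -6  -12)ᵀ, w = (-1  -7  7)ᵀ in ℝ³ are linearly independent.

linearly independent

Row-reduce the matrix whose columns are u, v, w.
The reduction yields 3 nonzero rows, so the rank is 3.
Since rank = 3 (the number of vectors), the set is linearly independent.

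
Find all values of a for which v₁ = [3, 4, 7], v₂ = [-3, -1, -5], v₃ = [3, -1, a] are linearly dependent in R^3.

a = 11/3

Place the vectors as rows of a 3×3 matrix; dependence ⇔ determinant zero.
Cofactor expansion gives det = 9*a - 33.
Solving 9*a - 33 = 0 yields a = 11/3.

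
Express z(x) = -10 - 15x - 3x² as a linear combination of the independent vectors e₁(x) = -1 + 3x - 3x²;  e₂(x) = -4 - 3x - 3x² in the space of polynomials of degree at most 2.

z = -2e₁ + 3e₂

Identify each element with its coordinate vector in ℝ³ via {1, x, x²}.
Since e₁, e₂ are independent, the coefficients expressing z are uniquely determined by a linear system.
The system has the unique solution (α₁, α₂) = (-2, 3).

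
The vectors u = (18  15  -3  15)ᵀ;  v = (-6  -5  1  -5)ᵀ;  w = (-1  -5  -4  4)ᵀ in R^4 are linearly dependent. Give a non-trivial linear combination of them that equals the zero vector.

u + 3v = 0

Row-reduce the matrix with u, v, w as columns; the null space gives the coefficients.
One solution (up to scaling) is (1, 3, 0).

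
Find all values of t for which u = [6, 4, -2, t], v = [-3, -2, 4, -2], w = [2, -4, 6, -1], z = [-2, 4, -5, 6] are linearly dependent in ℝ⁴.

t = 34

The vectors are dependent exactly when the determinant of the matrix with rows u, v, w, z vanishes.
Cofactor expansion gives det = 544 - 16*t.
Setting this to zero gives t = 34.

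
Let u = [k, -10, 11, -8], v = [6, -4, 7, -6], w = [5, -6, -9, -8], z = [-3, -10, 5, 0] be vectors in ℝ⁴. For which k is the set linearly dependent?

k = 13/2

Dependence holds iff the 4×4 matrix [u v w z] is singular.
Expanding, det = 1120*k - 7280.
Setting this to zero gives k = 13/2.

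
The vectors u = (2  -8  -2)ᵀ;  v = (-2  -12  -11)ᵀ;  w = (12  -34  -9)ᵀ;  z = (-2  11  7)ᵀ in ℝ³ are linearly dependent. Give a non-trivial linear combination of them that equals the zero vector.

3u - v - w - 2z = 0

Row-reduce the matrix with u, v, w, z as columns; the null space gives the coefficients.
A generator of the null space is (3, -1, -1, -2).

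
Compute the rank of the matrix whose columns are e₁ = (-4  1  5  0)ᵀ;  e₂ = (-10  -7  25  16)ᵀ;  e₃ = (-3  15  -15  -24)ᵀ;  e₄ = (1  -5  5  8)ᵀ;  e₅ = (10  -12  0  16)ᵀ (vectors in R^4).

Row-reduce the 5×4 matrix with these as rows.
Reduction leaves 2 leading entries, giving rank 2.
(With 5 elements in a 4-dimensional space the rank is at most 4.)

rank 2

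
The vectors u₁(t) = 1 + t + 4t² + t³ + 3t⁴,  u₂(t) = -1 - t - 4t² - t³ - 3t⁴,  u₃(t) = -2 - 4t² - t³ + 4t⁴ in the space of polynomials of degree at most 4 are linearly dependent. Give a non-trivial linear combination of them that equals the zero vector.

u₁ + u₂ = 0

Take coordinates with respect to {1, t, …, t⁴}.
Solve the homogeneous system with u₁, u₂, u₃ as columns by row-reducing the coefficient matrix.
A generator of the null space is (1, 1, 0).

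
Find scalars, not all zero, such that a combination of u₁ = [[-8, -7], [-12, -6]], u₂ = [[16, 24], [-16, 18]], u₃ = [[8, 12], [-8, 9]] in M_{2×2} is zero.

u₂ - 2u₃ = 0

Pass to coordinate vectors relative to the basis {E₁₁, E₁₂, E₂₁, E₂₂}.
Write the vectors as columns of a matrix and find a nonzero vector in its null space.
A generator of the null space is (0, 1, -2).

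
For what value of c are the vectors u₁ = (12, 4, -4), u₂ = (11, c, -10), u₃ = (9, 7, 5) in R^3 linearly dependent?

Place the vectors as rows of a 3×3 matrix; dependence ⇔ determinant zero.
Expanding, det = 96*c - 48.
Solving 96*c - 48 = 0 yields c = 1/2.

c = 1/2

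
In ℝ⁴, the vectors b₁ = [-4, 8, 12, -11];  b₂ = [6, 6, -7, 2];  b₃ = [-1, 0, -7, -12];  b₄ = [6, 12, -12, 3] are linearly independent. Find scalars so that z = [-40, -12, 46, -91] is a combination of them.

z = 3b₁ - 2b₂ + 4b₃ - 2b₄

Solve the system with b₁, b₂, b₃, b₄ as columns and z as the right-hand side.
The system has the unique solution (α₁, …, α₄) = (3, -2, 4, -2).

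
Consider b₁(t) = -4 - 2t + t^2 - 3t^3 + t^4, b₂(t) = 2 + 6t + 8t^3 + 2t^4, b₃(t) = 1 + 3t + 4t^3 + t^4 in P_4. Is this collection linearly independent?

linearly dependent

Write each element as a coordinate vector in ℝ⁵ using {1, t, …, t^4}.
One vector is a scalar multiple of another, so the set is dependent.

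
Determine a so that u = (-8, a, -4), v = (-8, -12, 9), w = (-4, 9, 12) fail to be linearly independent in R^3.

The set is linearly dependent precisely when det[u; v; w] = 0.
Cofactor expansion gives det = 60*a + 2280.
This vanishes exactly when a = -38.

a = -38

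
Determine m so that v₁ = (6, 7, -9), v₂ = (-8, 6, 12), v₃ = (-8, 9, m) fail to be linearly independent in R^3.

m = 12

Place the vectors as rows of a 3×3 matrix; dependence ⇔ determinant zero.
The determinant works out to 92*m - 1104.
This vanishes exactly when m = 12.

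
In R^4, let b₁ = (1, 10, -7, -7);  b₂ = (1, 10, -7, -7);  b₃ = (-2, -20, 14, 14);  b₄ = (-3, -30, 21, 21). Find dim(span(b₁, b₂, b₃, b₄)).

dim = 1

Row-reduce the 4×4 matrix with these as rows.
Reduction leaves 1 leading entry, giving rank 1.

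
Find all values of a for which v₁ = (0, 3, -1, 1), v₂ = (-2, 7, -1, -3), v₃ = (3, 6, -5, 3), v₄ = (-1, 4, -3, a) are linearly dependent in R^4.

The vectors are dependent exactly when the determinant of the matrix with rows v₁, v₂, v₃, v₄ vanishes.
The determinant works out to -6*a - 106.
Solving -6*a - 106 = 0 yields a = -53/3.

a = -53/3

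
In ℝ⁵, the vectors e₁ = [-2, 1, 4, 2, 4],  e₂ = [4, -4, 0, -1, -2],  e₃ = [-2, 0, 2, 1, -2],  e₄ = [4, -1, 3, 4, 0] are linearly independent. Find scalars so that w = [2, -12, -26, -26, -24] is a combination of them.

w = -4e₁ + 3e₂ + e₃ - 4e₄

Solve the system with e₁, e₂, e₃, e₄ as columns and w as the right-hand side.
Row-reducing the augmented matrix gives the unique coefficients (a₁, …, a₄) = (-4, 3, 1, -4).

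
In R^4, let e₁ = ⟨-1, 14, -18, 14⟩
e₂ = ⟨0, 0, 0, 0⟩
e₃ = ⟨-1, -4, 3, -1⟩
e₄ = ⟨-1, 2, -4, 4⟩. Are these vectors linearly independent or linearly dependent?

One of the vectors is the zero vector, so the set is linearly dependent.

linearly dependent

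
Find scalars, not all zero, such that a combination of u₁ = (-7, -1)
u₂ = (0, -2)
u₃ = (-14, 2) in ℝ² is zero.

Row-reduce the matrix with u₁, u₂, u₃ as columns; the null space gives the coefficients.
A generator of the null space is (2, -2, -1).

2u₁ - 2u₂ - u₃ = 0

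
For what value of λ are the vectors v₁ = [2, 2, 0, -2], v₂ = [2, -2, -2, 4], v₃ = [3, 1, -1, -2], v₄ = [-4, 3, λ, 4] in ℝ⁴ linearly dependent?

The vectors are dependent exactly when the determinant of the matrix with rows v₁, v₂, v₃, v₄ vanishes.
Cofactor expansion gives det = 56 - 16*λ.
Setting this to zero gives λ = 7/2.

λ = 7/2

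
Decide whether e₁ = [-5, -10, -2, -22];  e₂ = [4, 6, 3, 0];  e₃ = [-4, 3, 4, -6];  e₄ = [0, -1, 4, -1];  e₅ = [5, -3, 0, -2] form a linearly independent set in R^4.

There are 5 vectors in a 4-dimensional space, so they cannot be linearly independent.

linearly dependent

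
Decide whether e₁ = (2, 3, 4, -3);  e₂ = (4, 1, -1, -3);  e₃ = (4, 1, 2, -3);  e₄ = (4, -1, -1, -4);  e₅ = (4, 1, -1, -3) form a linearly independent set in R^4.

There are 5 vectors in a 4-dimensional space, so they cannot be linearly independent.

linearly dependent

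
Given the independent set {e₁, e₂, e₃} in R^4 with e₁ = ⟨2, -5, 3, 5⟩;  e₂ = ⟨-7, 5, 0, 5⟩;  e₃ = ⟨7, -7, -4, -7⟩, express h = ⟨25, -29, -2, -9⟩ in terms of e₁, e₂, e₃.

Since e₁, e₂, e₃ are independent, the coefficients expressing h are uniquely determined by a linear system.
Back-substitution yields (α₁, α₂, α₃) = (2, -1, 2).

h = 2e₁ - e₂ + 2e₃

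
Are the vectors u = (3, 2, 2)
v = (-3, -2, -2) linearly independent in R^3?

Place the vectors as rows of a 2×3 matrix and reduce to echelon form.
The reduction yields 1 nonzero row, so the rank is 1.
Since rank 1 < 2, the set is linearly dependent.

linearly dependent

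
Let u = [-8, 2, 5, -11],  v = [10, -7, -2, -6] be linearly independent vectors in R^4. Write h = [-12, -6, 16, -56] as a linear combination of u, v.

Set up the augmented matrix [u | v | h] and row-reduce.
The system has the unique solution (a₁, a₂) = (4, 2).

h = 4u + 2v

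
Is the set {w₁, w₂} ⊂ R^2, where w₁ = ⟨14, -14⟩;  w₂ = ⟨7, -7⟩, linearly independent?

linearly dependent

Form the 2×2 matrix with these as columns; its determinant is 0.
A zero determinant means the columns are linearly dependent.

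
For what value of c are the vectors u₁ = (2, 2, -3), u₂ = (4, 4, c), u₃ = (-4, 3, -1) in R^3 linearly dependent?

c = -6

The vectors are dependent exactly when the determinant of the matrix with rows u₁, u₂, u₃ vanishes.
Cofactor expansion gives det = -14*c - 84.
This vanishes exactly when c = -6.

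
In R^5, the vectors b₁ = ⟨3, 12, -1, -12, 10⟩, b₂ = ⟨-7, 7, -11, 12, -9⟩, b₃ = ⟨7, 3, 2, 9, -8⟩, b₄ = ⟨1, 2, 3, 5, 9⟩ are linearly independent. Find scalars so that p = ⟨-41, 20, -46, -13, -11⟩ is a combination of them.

Set up the augmented matrix [b₁ | b₂ | b₃ | b₄ | p] and row-reduce.
The system has the unique solution (a₁, …, a₄) = (1, 3, -3, -2).

p = b₁ + 3b₂ - 3b₃ - 2b₄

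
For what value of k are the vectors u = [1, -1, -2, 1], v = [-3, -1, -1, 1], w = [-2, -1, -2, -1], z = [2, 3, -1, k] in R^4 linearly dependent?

The vectors are dependent exactly when the determinant of the matrix with rows u, v, w, z vanishes.
Expanding, det = 3*k + 55.
This vanishes exactly when k = -55/3.

k = -55/3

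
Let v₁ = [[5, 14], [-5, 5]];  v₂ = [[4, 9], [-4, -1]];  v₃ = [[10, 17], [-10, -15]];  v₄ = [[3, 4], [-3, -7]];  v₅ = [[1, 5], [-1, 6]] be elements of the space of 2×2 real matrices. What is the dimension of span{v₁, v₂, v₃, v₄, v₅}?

Represent each element by its coordinate vector in ℝ⁴.
Row-reduce the 5×4 matrix with these as rows.
Exactly 2 pivots survive; hence the rank is 2.
(With 5 elements in a 4-dimensional space the rank is at most 4.)

dim = 2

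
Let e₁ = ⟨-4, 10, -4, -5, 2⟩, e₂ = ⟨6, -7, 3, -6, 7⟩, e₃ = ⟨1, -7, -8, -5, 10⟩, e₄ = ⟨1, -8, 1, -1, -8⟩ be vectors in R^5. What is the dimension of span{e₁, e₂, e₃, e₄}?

4

Apply Gaussian elimination to the matrix whose rows are e₁, e₂, e₃, e₄.
Reduction leaves 4 leading entries, giving rank 4.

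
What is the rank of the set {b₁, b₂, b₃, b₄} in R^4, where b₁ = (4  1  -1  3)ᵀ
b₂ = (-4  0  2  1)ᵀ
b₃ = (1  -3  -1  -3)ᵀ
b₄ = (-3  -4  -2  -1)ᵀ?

4

Apply Gaussian elimination to the matrix whose rows are b₁, b₂, b₃, b₄.
There are 4 pivot columns, so rank = 4.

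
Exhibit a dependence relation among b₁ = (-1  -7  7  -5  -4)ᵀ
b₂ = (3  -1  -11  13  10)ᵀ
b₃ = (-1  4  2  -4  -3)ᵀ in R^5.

Set up α₁b₁ + … + α₃b₃ = 0 and solve the homogeneous system.
The free variable yields coefficients (1, 1, 2) (any nonzero multiple also works).

b₁ + b₂ + 2b₃ = 0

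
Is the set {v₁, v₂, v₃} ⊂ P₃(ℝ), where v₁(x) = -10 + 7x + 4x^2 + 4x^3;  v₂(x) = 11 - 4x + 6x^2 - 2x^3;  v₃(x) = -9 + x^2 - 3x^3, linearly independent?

Take coordinates with respect to the standard basis {1, x, …, x^3}.
Place the vectors as rows of a 3×4 matrix and reduce to echelon form.
The reduction yields 3 nonzero rows, so the rank is 3.
Since rank = 3 (the number of vectors), the set is linearly independent.

linearly independent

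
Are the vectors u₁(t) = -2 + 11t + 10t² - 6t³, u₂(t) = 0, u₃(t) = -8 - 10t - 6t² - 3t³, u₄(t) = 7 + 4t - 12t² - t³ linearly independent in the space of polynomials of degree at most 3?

Take coordinates with respect to the standard basis {1, t, …, t³}.
One of the vectors is the zero vector, so the set is linearly dependent.

linearly dependent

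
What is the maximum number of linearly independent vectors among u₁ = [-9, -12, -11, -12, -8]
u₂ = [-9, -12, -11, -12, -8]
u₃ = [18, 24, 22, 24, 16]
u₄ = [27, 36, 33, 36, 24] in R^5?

Form the matrix with u₁, u₂, u₃, u₄ as columns and reduce.
Reduction leaves 1 leading entry, giving rank 1.

1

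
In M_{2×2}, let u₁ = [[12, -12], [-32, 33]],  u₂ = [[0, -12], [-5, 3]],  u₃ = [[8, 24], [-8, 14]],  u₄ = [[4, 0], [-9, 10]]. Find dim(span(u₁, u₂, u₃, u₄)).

2

Use coordinates relative to {E₁₁, E₁₂, E₂₁, E₂₂}.
Form the matrix with u₁, u₂, u₃, u₄ as columns and reduce.
Exactly 2 pivots survive; hence the rank is 2.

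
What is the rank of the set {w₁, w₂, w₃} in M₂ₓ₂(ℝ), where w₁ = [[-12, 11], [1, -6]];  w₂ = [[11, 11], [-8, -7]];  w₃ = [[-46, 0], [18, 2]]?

rank 2

Use coordinates relative to {E₁₁, E₁₂, E₂₁, E₂₂}.
Put the 4×3 matrix [w₁|w₂|w₃] into echelon form.
The echelon form has 2 nonzero rows, so the rank is 2.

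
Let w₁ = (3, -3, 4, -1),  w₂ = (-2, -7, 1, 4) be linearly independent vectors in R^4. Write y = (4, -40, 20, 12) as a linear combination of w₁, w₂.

Since w₁, w₂ are independent, the coefficients expressing y are uniquely determined by a linear system.
Row-reducing the augmented matrix gives the unique coefficients (a₁, a₂) = (4, 4).

y = 4w₁ + 4w₂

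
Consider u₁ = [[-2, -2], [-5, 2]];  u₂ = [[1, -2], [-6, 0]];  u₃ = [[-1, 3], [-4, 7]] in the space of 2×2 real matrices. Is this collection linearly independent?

linearly independent

Take coordinates with respect to the standard basis {E₁₁, E₁₂, E₂₁, E₂₂}.
Row-reduce the matrix whose columns are u₁, u₂, u₃.
The reduction yields 3 nonzero rows, so the rank is 3.
Since rank = 3 (the number of vectors), the set is linearly independent.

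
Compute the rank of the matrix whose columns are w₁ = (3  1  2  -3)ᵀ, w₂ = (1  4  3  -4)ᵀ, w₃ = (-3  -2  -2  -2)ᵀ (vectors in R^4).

Row-reduce the 3×4 matrix with these as rows.
The echelon form has 3 nonzero rows, so the rank is 3.

3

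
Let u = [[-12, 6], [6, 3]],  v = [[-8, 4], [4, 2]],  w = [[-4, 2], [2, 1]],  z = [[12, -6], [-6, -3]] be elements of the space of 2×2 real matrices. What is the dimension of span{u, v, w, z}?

dim = 1

Represent each element by its coordinate vector in ℝ⁴.
Apply Gaussian elimination to the matrix whose rows are u, v, w, z.
The echelon form has 1 nonzero row, so the rank is 1.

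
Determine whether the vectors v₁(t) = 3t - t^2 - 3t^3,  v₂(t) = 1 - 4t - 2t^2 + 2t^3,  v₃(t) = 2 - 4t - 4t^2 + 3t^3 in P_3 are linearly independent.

Take coordinates with respect to the standard basis {1, t, …, t^3}.
Place the vectors as rows of a 3×4 matrix and reduce to echelon form.
The reduction yields 3 nonzero rows, so the rank is 3.
Since rank = 3 (the number of vectors), the set is linearly independent.

linearly independent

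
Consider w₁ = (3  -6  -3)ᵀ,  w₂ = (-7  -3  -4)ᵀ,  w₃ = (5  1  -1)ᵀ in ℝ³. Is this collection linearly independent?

linearly independent

Place the vectors as rows of a 3×3 matrix and reduce to echelon form.
The reduction yields 3 nonzero rows, so the rank is 3.
Since rank = 3 (the number of vectors), the set is linearly independent.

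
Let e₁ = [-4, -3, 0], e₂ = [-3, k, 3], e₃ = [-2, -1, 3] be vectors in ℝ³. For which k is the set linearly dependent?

The set is linearly dependent precisely when det[e₁; e₂; e₃] = 0.
The determinant works out to -12*k - 21.
Setting this to zero gives k = -7/4.

k = -7/4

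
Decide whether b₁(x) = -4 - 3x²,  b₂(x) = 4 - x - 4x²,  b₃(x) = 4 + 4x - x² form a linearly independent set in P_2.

linearly independent

Take coordinates with respect to the standard basis {1, x, x²}.
The matrix [b₁|b₂|b₃] has determinant -128.
A nonzero determinant means the columns are linearly independent.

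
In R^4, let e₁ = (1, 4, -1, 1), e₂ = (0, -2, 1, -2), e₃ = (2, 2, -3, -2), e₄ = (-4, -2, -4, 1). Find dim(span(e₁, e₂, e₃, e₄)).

Put the 4×4 matrix [e₁|e₂|e₃|e₄] into echelon form.
The echelon form has 4 nonzero rows, so the rank is 4.

dim = 4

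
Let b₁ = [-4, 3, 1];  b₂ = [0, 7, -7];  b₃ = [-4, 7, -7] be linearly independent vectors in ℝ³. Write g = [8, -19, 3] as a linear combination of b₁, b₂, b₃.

g = -4b₁ - 3b₂ + 2b₃

Set up the augmented matrix [b₁ | b₂ | b₃ | g] and row-reduce.
Back-substitution yields (α₁, α₂, α₃) = (-4, -3, 2).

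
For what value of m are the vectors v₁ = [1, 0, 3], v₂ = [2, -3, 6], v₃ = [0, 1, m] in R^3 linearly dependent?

m = 0

The set is linearly dependent precisely when det[v₁; v₂; v₃] = 0.
The determinant works out to -3*m.
This vanishes exactly when m = 0.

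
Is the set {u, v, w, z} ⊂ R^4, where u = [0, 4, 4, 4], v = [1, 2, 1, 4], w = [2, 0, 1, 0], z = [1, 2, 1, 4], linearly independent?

linearly dependent

Two of the vectors are equal, giving an immediate dependence.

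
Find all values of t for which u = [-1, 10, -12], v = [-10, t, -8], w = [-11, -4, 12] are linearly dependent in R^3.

t = 34/3

The set is linearly dependent precisely when det[u; v; w] = 0.
The determinant works out to 1632 - 144*t.
Setting this to zero gives t = 34/3.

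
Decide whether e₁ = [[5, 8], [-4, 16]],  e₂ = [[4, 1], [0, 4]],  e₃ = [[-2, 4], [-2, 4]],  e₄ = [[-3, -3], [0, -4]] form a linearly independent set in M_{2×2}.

linearly dependent

Take coordinates with respect to the standard basis {E₁₁, E₁₂, E₂₁, E₂₂}.
Place the vectors as rows of a 4×4 matrix and reduce to echelon form.
The reduction yields 3 nonzero rows, so the rank is 3.
Since rank 3 < 4, the set is linearly dependent.
Indeed e₁ - 3e₂ - 2e₃ - e₄ = 0.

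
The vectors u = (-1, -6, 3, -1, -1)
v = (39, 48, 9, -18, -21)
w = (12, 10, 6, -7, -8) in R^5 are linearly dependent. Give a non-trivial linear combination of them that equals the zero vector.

3u + v - 3w = 0

Row-reduce the matrix with u, v, w as columns; the null space gives the coefficients.
A generator of the null space is (3, 1, -3).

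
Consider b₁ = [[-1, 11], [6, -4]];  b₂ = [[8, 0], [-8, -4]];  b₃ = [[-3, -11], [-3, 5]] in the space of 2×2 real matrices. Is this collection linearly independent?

Write each element as a coordinate vector in ℝ⁴ using {E₁₁, E₁₂, E₂₁, E₂₂}.
Row-reduce the matrix whose columns are b₁, b₂, b₃.
The reduction yields 3 nonzero rows, so the rank is 3.
Since rank = 3 (the number of vectors), the set is linearly independent.

linearly independent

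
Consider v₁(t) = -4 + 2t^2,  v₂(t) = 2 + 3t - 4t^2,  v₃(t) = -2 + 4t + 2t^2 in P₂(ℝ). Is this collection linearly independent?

Write each element as a coordinate vector in ℝ³ using {1, t, t^2}.
The matrix [v₁|v₂|v₃] has determinant -60.
A nonzero determinant means the columns are linearly independent.

linearly independent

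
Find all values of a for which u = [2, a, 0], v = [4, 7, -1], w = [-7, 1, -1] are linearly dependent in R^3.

The vectors are dependent exactly when the determinant of the matrix with rows u, v, w vanishes.
The determinant works out to 11*a - 12.
Solving 11*a - 12 = 0 yields a = 12/11.

a = 12/11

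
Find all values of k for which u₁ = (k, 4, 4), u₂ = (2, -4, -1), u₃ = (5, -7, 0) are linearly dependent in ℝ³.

The vectors are dependent exactly when the determinant of the matrix with rows u₁, u₂, u₃ vanishes.
Cofactor expansion gives det = 4 - 7*k.
Setting this to zero gives k = 4/7.

k = 4/7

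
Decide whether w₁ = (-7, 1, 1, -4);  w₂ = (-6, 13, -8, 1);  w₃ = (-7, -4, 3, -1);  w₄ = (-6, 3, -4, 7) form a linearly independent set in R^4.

The matrix [w₁|w₂|w₃|w₄] has determinant 0.
A zero determinant means the columns are linearly dependent.
Indeed 2w₁ - w₂ - 2w₃ + w₄ = 0.

linearly dependent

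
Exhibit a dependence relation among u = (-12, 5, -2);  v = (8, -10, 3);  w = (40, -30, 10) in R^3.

2u - 2v + w = 0

Set up α₁u + … + α₃w = 0 and solve the homogeneous system.
A generator of the null space is (2, -2, 1).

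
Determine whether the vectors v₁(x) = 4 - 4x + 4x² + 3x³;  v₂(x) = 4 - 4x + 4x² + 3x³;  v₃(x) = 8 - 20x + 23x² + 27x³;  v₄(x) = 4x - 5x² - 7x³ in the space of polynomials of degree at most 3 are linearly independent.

linearly dependent

Write each element as a coordinate vector in ℝ⁴ using {1, x, …, x³}.
Two of the vectors are equal, giving an immediate dependence.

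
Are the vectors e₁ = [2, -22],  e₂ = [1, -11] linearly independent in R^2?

The matrix [e₁|e₂] has determinant 0.
A zero determinant means the columns are linearly dependent.

linearly dependent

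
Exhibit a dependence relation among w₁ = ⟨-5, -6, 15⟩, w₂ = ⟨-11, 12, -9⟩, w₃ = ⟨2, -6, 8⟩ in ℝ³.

w₁ - w₂ - 3w₃ = 0

Row-reduce the matrix with w₁, w₂, w₃ as columns; the null space gives the coefficients.
The free variable yields coefficients (1, -1, -3) (any nonzero multiple also works).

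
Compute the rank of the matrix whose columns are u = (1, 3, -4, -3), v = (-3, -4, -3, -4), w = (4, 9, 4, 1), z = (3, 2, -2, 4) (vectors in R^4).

Row-reduce the 4×4 matrix with these as rows.
There are 3 pivot columns, so rank = 3.

3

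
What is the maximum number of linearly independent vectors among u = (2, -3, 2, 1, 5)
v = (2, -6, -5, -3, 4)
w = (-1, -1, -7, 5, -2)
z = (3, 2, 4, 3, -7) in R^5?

4

Form the matrix with u, v, w, z as columns and reduce.
Reduction leaves 4 leading entries, giving rank 4.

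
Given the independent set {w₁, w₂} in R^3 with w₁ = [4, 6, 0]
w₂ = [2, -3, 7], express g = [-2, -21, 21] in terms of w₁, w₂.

Set up the augmented matrix [w₁ | w₂ | g] and row-reduce.
The system has the unique solution (a₁, a₂) = (-2, 3).

g = -2w₁ + 3w₂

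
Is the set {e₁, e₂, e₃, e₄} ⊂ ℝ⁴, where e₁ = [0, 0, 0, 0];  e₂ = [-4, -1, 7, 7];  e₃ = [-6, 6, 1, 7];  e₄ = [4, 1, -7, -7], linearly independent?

One of the vectors is the zero vector, so the set is linearly dependent.

linearly dependent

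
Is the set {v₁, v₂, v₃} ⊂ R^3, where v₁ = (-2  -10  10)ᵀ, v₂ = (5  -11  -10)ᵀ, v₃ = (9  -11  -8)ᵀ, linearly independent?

linearly independent

Row-reduce the matrix whose columns are v₁, v₂, v₃.
The reduction yields 3 nonzero rows, so the rank is 3.
Since rank = 3 (the number of vectors), the set is linearly independent.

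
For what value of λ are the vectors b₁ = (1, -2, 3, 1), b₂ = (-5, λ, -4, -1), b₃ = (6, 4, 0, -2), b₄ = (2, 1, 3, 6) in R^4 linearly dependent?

λ = -1/6

Place the vectors as rows of a 4×4 matrix; dependence ⇔ determinant zero.
The determinant works out to -96*λ - 16.
Setting this to zero gives λ = -1/6.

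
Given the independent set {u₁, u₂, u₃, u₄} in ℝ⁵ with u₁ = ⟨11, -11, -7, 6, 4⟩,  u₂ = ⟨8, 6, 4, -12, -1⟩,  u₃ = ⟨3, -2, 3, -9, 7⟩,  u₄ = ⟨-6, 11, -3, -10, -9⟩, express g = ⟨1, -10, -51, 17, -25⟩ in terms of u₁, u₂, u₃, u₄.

g = 4u₁ - 2u₂ - u₃ + 4u₄

Write g = α₁u₁ + … + α₄u₄ and equate components.
Row-reducing the augmented matrix gives the unique coefficients (α₁, …, α₄) = (4, -2, -1, 4).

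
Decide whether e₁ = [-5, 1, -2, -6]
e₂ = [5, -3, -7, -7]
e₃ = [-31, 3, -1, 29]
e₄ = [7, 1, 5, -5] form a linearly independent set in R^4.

The matrix [e₁|e₂|e₃|e₄] has determinant 0.
A zero determinant means the columns are linearly dependent.
Indeed 2e₂ + e₃ + 3e₄ = 0.

linearly dependent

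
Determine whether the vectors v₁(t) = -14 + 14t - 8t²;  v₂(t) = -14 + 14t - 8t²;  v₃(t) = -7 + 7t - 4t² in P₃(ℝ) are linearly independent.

linearly dependent

Write each element as a coordinate vector in ℝ⁴ using {1, t, …, t³}.
Place the vectors as rows of a 3×4 matrix and reduce to echelon form.
The reduction yields 1 nonzero row, so the rank is 1.
Since rank 1 < 3, the set is linearly dependent.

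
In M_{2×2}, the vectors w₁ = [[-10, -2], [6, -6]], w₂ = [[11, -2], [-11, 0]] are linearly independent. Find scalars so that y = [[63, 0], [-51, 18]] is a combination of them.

Identify each element with its coordinate vector in ℝ⁴ via {E₁₁, E₁₂, E₂₁, E₂₂}.
Set up the augmented matrix [w₁ | w₂ | y] and row-reduce.
Back-substitution yields (c₁, c₂) = (-3, 3).

y = -3w₁ + 3w₂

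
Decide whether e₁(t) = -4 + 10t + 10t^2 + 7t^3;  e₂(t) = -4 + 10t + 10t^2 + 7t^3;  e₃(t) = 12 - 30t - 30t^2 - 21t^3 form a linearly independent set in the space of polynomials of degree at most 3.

linearly dependent

Take coordinates with respect to the standard basis {1, t, …, t^3}.
Row-reduce the matrix whose columns are e₁, e₂, e₃.
The reduction yields 1 nonzero row, so the rank is 1.
Since rank 1 < 3, the set is linearly dependent.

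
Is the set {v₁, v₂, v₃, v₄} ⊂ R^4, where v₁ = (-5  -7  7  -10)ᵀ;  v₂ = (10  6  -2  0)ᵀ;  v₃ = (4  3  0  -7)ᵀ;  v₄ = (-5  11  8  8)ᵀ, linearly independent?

linearly independent

Row-reduce the matrix whose columns are v₁, v₂, v₃, v₄.
The reduction yields 4 nonzero rows, so the rank is 4.
Since rank = 4 (the number of vectors), the set is linearly independent.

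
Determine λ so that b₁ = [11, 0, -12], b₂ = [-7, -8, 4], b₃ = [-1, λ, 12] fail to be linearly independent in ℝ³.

The set is linearly dependent precisely when det[b₁; b₂; b₃] = 0.
Expanding, det = 40*λ - 960.
This vanishes exactly when λ = 24.

λ = 24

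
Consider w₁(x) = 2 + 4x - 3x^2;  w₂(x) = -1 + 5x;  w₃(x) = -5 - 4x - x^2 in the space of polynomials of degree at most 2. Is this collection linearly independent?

linearly independent

Take coordinates with respect to the standard basis {1, x, x^2}.
The matrix [w₁|w₂|w₃] has determinant -101.
A nonzero determinant means the columns are linearly independent.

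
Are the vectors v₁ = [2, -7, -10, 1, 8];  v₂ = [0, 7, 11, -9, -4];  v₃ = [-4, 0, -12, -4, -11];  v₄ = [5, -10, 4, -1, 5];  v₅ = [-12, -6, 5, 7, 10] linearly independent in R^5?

linearly independent

Row-reduce the matrix whose columns are v₁, v₂, v₃, v₄, v₅.
The reduction yields 5 nonzero rows, so the rank is 5.
Since rank = 5 (the number of vectors), the set is linearly independent.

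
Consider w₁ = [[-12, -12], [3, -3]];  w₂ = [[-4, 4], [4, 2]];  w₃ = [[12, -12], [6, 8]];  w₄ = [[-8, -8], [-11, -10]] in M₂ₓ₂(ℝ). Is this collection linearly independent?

linearly independent

Take coordinates with respect to the standard basis {E₁₁, E₁₂, E₂₁, E₂₂}.
Row-reduce the matrix whose columns are w₁, w₂, w₃, w₄.
The reduction yields 4 nonzero rows, so the rank is 4.
Since rank = 4 (the number of vectors), the set is linearly independent.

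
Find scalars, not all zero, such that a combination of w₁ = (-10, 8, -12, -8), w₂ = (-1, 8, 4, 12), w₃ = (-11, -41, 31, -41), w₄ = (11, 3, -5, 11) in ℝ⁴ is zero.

2w₁ + 2w₂ + w₃ + 3w₄ = 0

Set up α₁w₁ + … + α₄w₄ = 0 and solve the homogeneous system.
A generator of the null space is (2, 2, 1, 3).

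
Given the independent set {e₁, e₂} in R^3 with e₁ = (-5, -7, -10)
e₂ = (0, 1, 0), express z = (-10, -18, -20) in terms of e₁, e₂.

Since e₁, e₂ are independent, the coefficients expressing z are uniquely determined by a linear system.
Row-reducing the augmented matrix gives the unique coefficients (c₁, c₂) = (2, -4).

z = 2e₁ - 4e₂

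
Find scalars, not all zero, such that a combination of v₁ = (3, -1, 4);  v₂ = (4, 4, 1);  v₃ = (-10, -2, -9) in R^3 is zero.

Set up α₁v₁ + … + α₃v₃ = 0 and solve the homogeneous system.
One solution (up to scaling) is (2, 1, 1).

2v₁ + v₂ + v₃ = 0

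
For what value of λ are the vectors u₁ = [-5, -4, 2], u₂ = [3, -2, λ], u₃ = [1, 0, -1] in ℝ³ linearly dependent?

The set is linearly dependent precisely when det[u₁; u₂; u₃] = 0.
The determinant works out to -4*λ - 18.
This vanishes exactly when λ = -9/2.

λ = -9/2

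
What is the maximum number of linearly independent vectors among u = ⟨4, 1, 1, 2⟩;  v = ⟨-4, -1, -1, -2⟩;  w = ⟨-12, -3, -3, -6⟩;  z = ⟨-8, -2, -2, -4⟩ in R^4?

Row-reduce the 4×4 matrix with these as rows.
There is 1 pivot column, so rank = 1.

1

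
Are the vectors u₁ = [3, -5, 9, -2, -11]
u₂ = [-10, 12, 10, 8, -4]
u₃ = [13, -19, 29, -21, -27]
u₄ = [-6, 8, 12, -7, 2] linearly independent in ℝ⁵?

Place the vectors as rows of a 4×5 matrix and reduce to echelon form.
The reduction yields 3 nonzero rows, so the rank is 3.
Since rank 3 < 4, the set is linearly dependent.

linearly dependent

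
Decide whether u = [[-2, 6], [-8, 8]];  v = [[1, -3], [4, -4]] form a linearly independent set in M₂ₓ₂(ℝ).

linearly dependent

Write each element as a coordinate vector in ℝ⁴ using {E₁₁, E₁₂, E₂₁, E₂₂}.
Row-reduce the matrix whose columns are u, v.
The reduction yields 1 nonzero row, so the rank is 1.
Since rank 1 < 2, the set is linearly dependent.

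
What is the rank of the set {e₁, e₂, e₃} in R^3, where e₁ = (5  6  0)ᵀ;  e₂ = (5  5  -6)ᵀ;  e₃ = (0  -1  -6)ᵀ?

Form the matrix with e₁, e₂, e₃ as columns and reduce.
Reduction leaves 2 leading entries, giving rank 2.

rank 2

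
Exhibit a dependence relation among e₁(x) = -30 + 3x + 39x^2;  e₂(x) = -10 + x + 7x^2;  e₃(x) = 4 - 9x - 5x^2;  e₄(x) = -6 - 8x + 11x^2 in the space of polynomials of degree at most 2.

e₁ - e₂ + 2e₃ - 2e₄ = 0

Write each element as a vector in ℝ³ using {1, x, x^2}.
Set up α₁e₁ + … + α₄e₄ = 0 and solve the homogeneous system.
One solution (up to scaling) is (1, -1, 2, -2).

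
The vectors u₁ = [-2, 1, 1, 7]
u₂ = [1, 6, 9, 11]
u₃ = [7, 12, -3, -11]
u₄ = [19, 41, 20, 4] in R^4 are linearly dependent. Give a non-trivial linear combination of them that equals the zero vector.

Write the vectors as columns of a matrix and find a nonzero vector in its null space.
One solution (up to scaling) is (1, -3, -2, 1).

u₁ - 3u₂ - 2u₃ + u₄ = 0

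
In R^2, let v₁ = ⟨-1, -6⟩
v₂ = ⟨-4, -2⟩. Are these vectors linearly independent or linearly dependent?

linearly independent

The matrix [v₁|v₂] has determinant -22.
A nonzero determinant means the columns are linearly independent.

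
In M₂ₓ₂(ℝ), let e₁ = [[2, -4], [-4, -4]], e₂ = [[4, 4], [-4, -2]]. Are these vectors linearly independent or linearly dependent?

linearly independent

Take coordinates with respect to the standard basis {E₁₁, E₁₂, E₂₁, E₂₂}.
Place the vectors as rows of a 2×4 matrix and reduce to echelon form.
The reduction yields 2 nonzero rows, so the rank is 2.
Since rank = 2 (the number of vectors), the set is linearly independent.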